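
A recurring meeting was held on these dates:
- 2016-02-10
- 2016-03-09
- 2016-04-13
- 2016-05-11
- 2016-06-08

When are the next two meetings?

2016-07-13, 2016-08-10

Gaps: 28, 35, 28, 28 days — a mix of 28 and 35. Every date is a Wednesday.
Each is the 2nd Wednesday of its month.
July 2016 — 2nd Wednesday is 2016-07-13.
August 2016 — 2nd Wednesday is 2016-08-10.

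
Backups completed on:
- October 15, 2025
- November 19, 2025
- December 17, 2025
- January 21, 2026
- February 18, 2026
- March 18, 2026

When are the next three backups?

April 15, 2026; May 20, 2026; June 17, 2026

Gaps: 35, 28, 35, 28, 28 days — a mix of 28 and 35. Every date is a Wednesday.
Each is the 3rd Wednesday of its month.
April 2026 — 3rd Wednesday is April 15, 2026.
3rd Wednesday of May 2026: May 20, 2026.
June 2026 — 3rd Wednesday is June 17, 2026.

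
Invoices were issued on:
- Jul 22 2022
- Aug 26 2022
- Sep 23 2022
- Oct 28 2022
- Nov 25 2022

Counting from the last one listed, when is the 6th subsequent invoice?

May 26 2023

All dates are Fridays, 35, 28, 35, 28 days apart.
Specifically, the 4th Friday of each month.
December 2022 — 4th Friday is Dec 23 2022.
4th Friday of January 2023: Jan 27 2023.
4th Friday of February 2023: Feb 24 2023.
4th Friday of March 2023: Mar 24 2023.
4th Friday of April 2023: Apr 28 2023.
4th Friday of May 2023: May 26 2023.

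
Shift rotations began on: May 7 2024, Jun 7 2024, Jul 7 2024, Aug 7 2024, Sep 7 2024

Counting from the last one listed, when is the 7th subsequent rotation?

Apr 7 2025

Each date is the 7th; the gaps (31, 30, 31, 31) track the month lengths.
The rule is the 7th of each month.
October 2024: Oct 7 2024.
Next: November 2024 → Nov 7 2024.
December 2024: Dec 7 2024.
Next: January 2025 → Jan 7 2025.
February 2025: Feb 7 2025.
March 2025: Mar 7 2025.
April 2025: Apr 7 2025.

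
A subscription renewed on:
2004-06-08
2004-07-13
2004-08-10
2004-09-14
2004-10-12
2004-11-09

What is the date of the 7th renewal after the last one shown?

2005-06-14

All dates are Tuesdays, 35, 28, 35, 28, 28 days apart.
Specifically, the 2nd Tuesday of each month.
December 2004 — 2nd Tuesday is 2004-12-14.
2nd Tuesday of January 2005: 2005-01-11.
2nd Tuesday of February 2005: 2005-02-08.
2nd Tuesday of March 2005: 2005-03-08.
April 2005 — 2nd Tuesday is 2005-04-12.
May 2005 — 2nd Tuesday is 2005-05-10.
June 2005 — 2nd Tuesday is 2005-06-14.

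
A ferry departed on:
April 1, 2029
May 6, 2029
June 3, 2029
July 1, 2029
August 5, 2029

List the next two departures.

Gaps: 35, 28, 28, 35 days — a mix of 28 and 35. Every date is a Sunday.
Each is the 1st Sunday of its month.
1st Sunday of September 2029: September 2, 2029.
October 2029 — 1st Sunday is October 7, 2029.

September 2, 2029; October 7, 2029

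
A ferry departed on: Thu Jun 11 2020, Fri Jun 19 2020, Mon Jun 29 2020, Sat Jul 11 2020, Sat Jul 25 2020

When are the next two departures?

Mon Aug 10 2020, Fri Aug 28 2020

Intervals are 8, 10, 12, 14 days — an arithmetic progression with common difference 2.
Next gap: 16 days. Sat Jul 25 2020 + 16 days = Mon Aug 10 2020.
Next gap: 18 days. Mon Aug 10 2020 + 18 days = Fri Aug 28 2020.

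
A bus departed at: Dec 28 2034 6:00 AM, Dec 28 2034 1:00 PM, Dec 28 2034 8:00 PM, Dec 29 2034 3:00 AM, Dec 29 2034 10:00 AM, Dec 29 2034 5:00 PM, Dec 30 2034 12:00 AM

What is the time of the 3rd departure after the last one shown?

Dec 30 2034 9:00 PM

The interval is a steady 7 hours (7, 7, 7, 7, 7, 7).
Dec 30 2034 12:00 AM + 7 h = Dec 30 2034 7:00 AM.
Dec 30 2034 7:00 AM + 7 h = Dec 30 2034 2:00 PM.
Dec 30 2034 2:00 PM + 7 h = Dec 30 2034 9:00 PM.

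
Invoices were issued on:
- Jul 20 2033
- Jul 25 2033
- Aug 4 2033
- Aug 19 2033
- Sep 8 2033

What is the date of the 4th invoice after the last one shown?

Intervals are 5, 10, 15, 20 days — an arithmetic progression with common difference 5.
Next gap: 25 days. Sep 8 2033 + 25 days = Oct 3 2033.
Next gap: 30 days. Oct 3 2033 + 30 days = Nov 2 2033.
Next gap: 35 days. Nov 2 2033 + 35 days = Dec 7 2033.
Next gap: 40 days. Dec 7 2033 + 40 days = Jan 16 2034.

Jan 16 2034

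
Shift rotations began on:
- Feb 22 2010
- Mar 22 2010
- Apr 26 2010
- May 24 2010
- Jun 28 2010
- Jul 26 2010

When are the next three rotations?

All dates are Mondays, 28, 35, 28, 35, 28 days apart.
Specifically, the 4th Monday of each month.
4th Monday of August 2010: Aug 23 2010.
4th Monday of September 2010: Sep 27 2010.
October 2010 — 4th Monday is Oct 25 2010.

Aug 23 2010, Sep 27 2010, Oct 25 2010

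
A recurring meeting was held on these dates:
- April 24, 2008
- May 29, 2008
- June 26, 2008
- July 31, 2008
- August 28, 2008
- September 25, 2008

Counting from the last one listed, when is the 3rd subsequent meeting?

These are Thursdays with 35, 28, 35, 28, 28-day gaps.
Each is the final Thursday of its month — May 29, 2008 is past the 28th, so '4th Thursday' doesn't fit.
Last Thursday of October 2008: October 30, 2008.
November 2008 ends with Thursday November 27, 2008.
Last Thursday of December 2008: December 25, 2008.

December 25, 2008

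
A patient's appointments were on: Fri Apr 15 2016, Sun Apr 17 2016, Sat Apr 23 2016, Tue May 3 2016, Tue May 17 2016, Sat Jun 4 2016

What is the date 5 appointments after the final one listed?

Tue Nov 1 2016

Gaps: 2, 6, 10, 14, 18 days — each gap is 4 larger than the previous one.
Next gap: 22 days. Sat Jun 4 2016 + 22 days = Sun Jun 26 2016.
Next gap: 26 days. Sun Jun 26 2016 + 26 days = Fri Jul 22 2016.
Next gap: 30 days. Fri Jul 22 2016 + 30 days = Sun Aug 21 2016.
Next gap: 34 days. Sun Aug 21 2016 + 34 days = Sat Sep 24 2016.
Next gap: 38 days. Sat Sep 24 2016 + 38 days = Tue Nov 1 2016.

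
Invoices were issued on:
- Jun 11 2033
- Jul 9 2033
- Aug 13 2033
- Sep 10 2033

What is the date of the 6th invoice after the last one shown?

These are Saturdays at 28- or 35-day spacing (28, 35, 28).
The pattern: 2nd Saturday of the month.
2nd Saturday of October 2033: Oct 8 2033.
November 2033 — 2nd Saturday is Nov 12 2033.
2nd Saturday of December 2033: Dec 10 2033.
January 2034 — 2nd Saturday is Jan 14 2034.
2nd Saturday of February 2034: Feb 11 2034.
2nd Saturday of March 2034: Mar 11 2034.

Mar 11 2034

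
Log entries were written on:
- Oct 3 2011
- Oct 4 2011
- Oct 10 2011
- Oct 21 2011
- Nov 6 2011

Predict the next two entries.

The spacing grows by 5 each time: 1, 6, 11, 16 days.
Next gap: 21 days. Nov 6 2011 + 21 days = Nov 27 2011.
Next gap: 26 days. Nov 27 2011 + 26 days = Dec 23 2011.

Nov 27 2011, Dec 23 2011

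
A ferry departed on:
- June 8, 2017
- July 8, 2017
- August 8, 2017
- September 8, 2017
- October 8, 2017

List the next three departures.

Gaps: 30, 31, 31, 30 days — not constant. Every event is on the 8th of the month.
Pattern: the 8th of each month.
Next: November 2017 → November 8, 2017.
December 2017: December 8, 2017.
Next: January 2018 → January 8, 2018.

November 8, 2017; December 8, 2017; January 8, 2018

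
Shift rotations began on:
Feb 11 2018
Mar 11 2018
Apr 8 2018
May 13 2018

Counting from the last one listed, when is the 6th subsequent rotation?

These are Sundays at 28- or 35-day spacing (28, 28, 35).
The pattern: 2nd Sunday of the month.
2nd Sunday of June 2018: Jun 10 2018.
2nd Sunday of July 2018: Jul 8 2018.
August 2018 — 2nd Sunday is Aug 12 2018.
2nd Sunday of September 2018: Sep 9 2018.
2nd Sunday of October 2018: Oct 14 2018.
2nd Sunday of November 2018: Nov 11 2018.

Nov 11 2018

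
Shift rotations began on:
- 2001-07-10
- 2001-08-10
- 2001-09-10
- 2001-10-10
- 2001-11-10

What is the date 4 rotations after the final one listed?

Each date is the 10th; the gaps (31, 31, 30, 31) track the month lengths.
The rule is the 10th of each month.
Next: December 2001 → 2001-12-10.
January 2002: 2002-01-10.
February 2002: 2002-02-10.
March 2002: 2002-03-10.

2002-03-10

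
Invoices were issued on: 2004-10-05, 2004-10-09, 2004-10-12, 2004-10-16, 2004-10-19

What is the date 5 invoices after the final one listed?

Every event lands on a Tuesday or Saturday (gaps cycle 4, 3, 4, 3).
So the schedule is: every Tuesday and Saturday.
Next Saturday: 2004-10-23.
The following Tuesday is 2004-10-26.
The following Saturday is 2004-10-30.
Next Tuesday: 2004-11-02.
The following Saturday is 2004-11-06.

2004-11-06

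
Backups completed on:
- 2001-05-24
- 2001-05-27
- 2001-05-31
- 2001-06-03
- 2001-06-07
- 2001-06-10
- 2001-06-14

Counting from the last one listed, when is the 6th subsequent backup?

The gap pattern 3, 4, 3, 4, 3, 4 repeats every 2 events.
These are the Thursdays and Sundays of each week.
The following Sunday is 2001-06-17.
Next Thursday: 2001-06-21.
The following Sunday is 2001-06-24.
Next Thursday: 2001-06-28.
The following Sunday is 2001-07-01.
The following Thursday is 2001-07-05.

2001-07-05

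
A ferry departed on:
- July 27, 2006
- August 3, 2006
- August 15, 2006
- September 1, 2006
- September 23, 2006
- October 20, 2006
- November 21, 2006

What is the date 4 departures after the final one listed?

May 18, 2007

The spacing grows by 5 each time: 7, 12, 17, 22, 27, 32 days.
Next gap: 37 days. November 21, 2006 + 37 days = December 28, 2006.
Next gap: 42 days. December 28, 2006 + 42 days = February 8, 2007.
Next gap: 47 days. February 8, 2007 + 47 days = March 27, 2007.
Next gap: 52 days. March 27, 2007 + 52 days = May 18, 2007.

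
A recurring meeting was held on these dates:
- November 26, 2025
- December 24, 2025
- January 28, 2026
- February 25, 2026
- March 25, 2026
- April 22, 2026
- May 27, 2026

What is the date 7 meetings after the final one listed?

Gaps: 28, 35, 28, 28, 28, 35 days — a mix of 28 and 35. Every date is a Wednesday.
Each is the 4th Wednesday of its month.
June 2026 — 4th Wednesday is June 24, 2026.
July 2026 — 4th Wednesday is July 22, 2026.
August 2026 — 4th Wednesday is August 26, 2026.
September 2026 — 4th Wednesday is September 23, 2026.
4th Wednesday of October 2026: October 28, 2026.
4th Wednesday of November 2026: November 25, 2026.
December 2026 — 4th Wednesday is December 23, 2026.

December 23, 2026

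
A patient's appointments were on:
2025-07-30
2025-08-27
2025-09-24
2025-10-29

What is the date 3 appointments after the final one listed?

These are Wednesdays with 28, 28, 35-day gaps.
Each is the final Wednesday of its month — 2025-07-30 is past the 28th, so '4th Wednesday' doesn't fit.
November 2025 ends with Wednesday 2025-11-26.
December 2025 ends with Wednesday 2025-12-31.
January 2026 ends with Wednesday 2026-01-28.

2026-01-28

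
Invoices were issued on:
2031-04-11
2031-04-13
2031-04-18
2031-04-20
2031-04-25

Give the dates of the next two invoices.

2031-04-27, 2031-05-02

Gaps: 2, 5, 2, 5 days — not constant, but cyclic with period 2.
The events fall on every Friday and Sunday.
Next Sunday: 2031-04-27.
The following Friday is 2031-05-02.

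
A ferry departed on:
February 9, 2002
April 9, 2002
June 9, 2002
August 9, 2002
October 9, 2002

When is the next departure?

December 9, 2002

The day-of-month is always 9 (59, 61, 61, 61 days between events).
So this recurs on the 9th of every 2 months.
Next: December 2002 → December 9, 2002.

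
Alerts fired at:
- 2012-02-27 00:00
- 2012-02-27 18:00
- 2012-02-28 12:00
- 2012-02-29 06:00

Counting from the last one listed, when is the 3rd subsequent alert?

2012-03-02 12:00

Gaps: 18, 18, 18 hours — each event is 18 hours after the previous one.
2012-02-29 06:00 + 18 h = 2012-03-01 00:00.
2012-03-01 00:00 + 18 h = 2012-03-01 18:00.
2012-03-01 18:00 + 18 h = 2012-03-02 12:00.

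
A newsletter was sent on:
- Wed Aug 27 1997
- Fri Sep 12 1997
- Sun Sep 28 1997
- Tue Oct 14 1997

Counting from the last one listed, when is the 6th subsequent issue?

Gaps between consecutive events: 16, 16, 16 days — a constant 16-day interval.
Tue Oct 14 1997 + 16 days = Thu Oct 30 1997.
Thu Oct 30 1997 + 16 days = Sat Nov 15 1997.
Sat Nov 15 1997 + 16 days = Mon Dec 1 1997.
Mon Dec 1 1997 + 16 days = Wed Dec 17 1997.
Wed Dec 17 1997 + 16 days = Fri Jan 2 1998.
Fri Jan 2 1998 + 16 days = Sun Jan 18 1998.

Sun Jan 18 1998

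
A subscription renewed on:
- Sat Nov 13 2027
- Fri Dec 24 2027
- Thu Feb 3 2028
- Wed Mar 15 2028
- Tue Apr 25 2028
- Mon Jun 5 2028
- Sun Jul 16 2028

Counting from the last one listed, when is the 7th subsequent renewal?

Sun Apr 29 2029

The spacing is 41, 41, 41, 41, 41, 41 days — always 41 days.
Sun Jul 16 2028 + 41 days = Sat Aug 26 2028.
Sat Aug 26 2028 + 41 days = Fri Oct 6 2028.
Fri Oct 6 2028 + 41 days = Thu Nov 16 2028.
Thu Nov 16 2028 + 41 days = Wed Dec 27 2028.
Wed Dec 27 2028 + 41 days = Tue Feb 6 2029.
Tue Feb 6 2029 + 41 days = Mon Mar 19 2029.
Mon Mar 19 2029 + 41 days = Sun Apr 29 2029.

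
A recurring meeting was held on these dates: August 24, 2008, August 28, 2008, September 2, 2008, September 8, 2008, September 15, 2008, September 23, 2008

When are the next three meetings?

Gaps: 4, 5, 6, 7, 8 days — each gap is 1 larger than the previous one.
Next gap: 9 days. September 23, 2008 + 9 days = October 2, 2008.
Next gap: 10 days. October 2, 2008 + 10 days = October 12, 2008.
Next gap: 11 days. October 12, 2008 + 11 days = October 23, 2008.

October 2, 2008; October 12, 2008; October 23, 2008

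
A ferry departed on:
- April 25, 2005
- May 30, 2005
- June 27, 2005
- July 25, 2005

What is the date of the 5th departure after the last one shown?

All Mondays; the gaps (35, 28, 28) vary with month length.
This is the last Monday of each month.
Last Monday of August 2005: August 29, 2005.
September 2005 ends with Monday September 26, 2005.
Last Monday of October 2005: October 31, 2005.
Last Monday of November 2005: November 28, 2005.
December 2005 ends with Monday December 26, 2005.

December 26, 2005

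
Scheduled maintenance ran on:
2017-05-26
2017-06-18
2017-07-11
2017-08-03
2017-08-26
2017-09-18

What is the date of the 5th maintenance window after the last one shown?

2018-01-11

Gaps between consecutive events: 23, 23, 23, 23, 23 days — a constant 23-day interval.
2017-09-18 + 23 days = 2017-10-11.
2017-10-11 + 23 days = 2017-11-03.
2017-11-03 + 23 days = 2017-11-26.
2017-11-26 + 23 days = 2017-12-19.
2017-12-19 + 23 days = 2018-01-11.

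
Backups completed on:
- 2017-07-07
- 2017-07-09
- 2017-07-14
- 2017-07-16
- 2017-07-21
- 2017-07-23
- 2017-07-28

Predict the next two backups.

2017-07-30, 2017-08-04

Every event lands on a Friday or Sunday (gaps cycle 2, 5, 2, 5, 2, 5).
So the schedule is: every Friday and Sunday.
Next Sunday: 2017-07-30.
Next Friday: 2017-08-04.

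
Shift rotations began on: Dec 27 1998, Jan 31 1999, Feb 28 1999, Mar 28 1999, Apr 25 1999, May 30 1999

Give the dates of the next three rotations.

Jun 27 1999, Jul 25 1999, Aug 29 1999

All Sundays; the gaps (35, 28, 28, 28, 35) vary with month length.
This is the last Sunday of each month.
June 1999 ends with Sunday Jun 27 1999.
July 1999 ends with Sunday Jul 25 1999.
August 1999 ends with Sunday Aug 29 1999.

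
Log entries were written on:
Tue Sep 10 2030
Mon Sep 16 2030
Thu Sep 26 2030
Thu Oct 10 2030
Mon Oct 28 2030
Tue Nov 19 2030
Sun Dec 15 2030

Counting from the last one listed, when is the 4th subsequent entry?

Thu May 8 2031

Gaps: 6, 10, 14, 18, 22, 26 days — each gap is 4 larger than the previous one.
Next gap: 30 days. Sun Dec 15 2030 + 30 days = Tue Jan 14 2031.
Next gap: 34 days. Tue Jan 14 2031 + 34 days = Mon Feb 17 2031.
Next gap: 38 days. Mon Feb 17 2031 + 38 days = Thu Mar 27 2031.
Next gap: 42 days. Thu Mar 27 2031 + 42 days = Thu May 8 2031.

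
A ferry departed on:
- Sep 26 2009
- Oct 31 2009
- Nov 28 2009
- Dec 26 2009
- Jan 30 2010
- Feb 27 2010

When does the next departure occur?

Mar 27 2010

Every date is a Saturday; gaps 35, 28, 28, 35, 28 days.
Each is the last Saturday of its month (at least one falls on the 29th or later, ruling out '4th Saturday').
Last Saturday of March 2010: Mar 27 2010.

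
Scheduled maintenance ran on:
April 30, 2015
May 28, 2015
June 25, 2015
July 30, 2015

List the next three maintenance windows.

Every date is a Thursday; gaps 28, 28, 35 days.
Each is the last Thursday of its month (at least one falls on the 29th or later, ruling out '4th Thursday').
August 2015 ends with Thursday August 27, 2015.
September 2015 ends with Thursday September 24, 2015.
Last Thursday of October 2015: October 29, 2015.

August 27, 2015; September 24, 2015; October 29, 2015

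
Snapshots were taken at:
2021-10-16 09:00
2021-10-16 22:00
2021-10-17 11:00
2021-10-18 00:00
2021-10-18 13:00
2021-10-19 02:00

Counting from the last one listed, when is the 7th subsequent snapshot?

2021-10-22 21:00

The interval is a steady 13 hours (13, 13, 13, 13, 13).
2021-10-19 02:00 + 13 h = 2021-10-19 15:00.
2021-10-19 15:00 + 13 h = 2021-10-20 04:00.
2021-10-20 04:00 + 13 h = 2021-10-20 17:00.
2021-10-20 17:00 + 13 h = 2021-10-21 06:00.
2021-10-21 06:00 + 13 h = 2021-10-21 19:00.
2021-10-21 19:00 + 13 h = 2021-10-22 08:00.
2021-10-22 08:00 + 13 h = 2021-10-22 21:00.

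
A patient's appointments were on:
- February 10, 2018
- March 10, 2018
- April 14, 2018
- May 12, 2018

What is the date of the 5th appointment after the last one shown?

October 13, 2018

Gaps: 28, 35, 28 days — a mix of 28 and 35. Every date is a Saturday.
Each is the 2nd Saturday of its month.
June 2018 — 2nd Saturday is June 9, 2018.
2nd Saturday of July 2018: July 14, 2018.
2nd Saturday of August 2018: August 11, 2018.
September 2018 — 2nd Saturday is September 8, 2018.
October 2018 — 2nd Saturday is October 13, 2018.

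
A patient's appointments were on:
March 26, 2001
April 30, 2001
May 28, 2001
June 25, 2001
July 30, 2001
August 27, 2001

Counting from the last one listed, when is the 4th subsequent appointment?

December 31, 2001

Every date is a Monday; gaps 35, 28, 28, 35, 28 days.
Each is the last Monday of its month (at least one falls on the 29th or later, ruling out '4th Monday').
September 2001 ends with Monday September 24, 2001.
Last Monday of October 2001: October 29, 2001.
Last Monday of November 2001: November 26, 2001.
Last Monday of December 2001: December 31, 2001.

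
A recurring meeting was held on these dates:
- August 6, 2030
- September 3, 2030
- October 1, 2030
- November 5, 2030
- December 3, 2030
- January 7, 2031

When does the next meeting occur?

Gaps: 28, 28, 35, 28, 35 days — a mix of 28 and 35. Every date is a Tuesday.
Each is the 1st Tuesday of its month.
February 2031 — 1st Tuesday is February 4, 2031.

February 4, 2031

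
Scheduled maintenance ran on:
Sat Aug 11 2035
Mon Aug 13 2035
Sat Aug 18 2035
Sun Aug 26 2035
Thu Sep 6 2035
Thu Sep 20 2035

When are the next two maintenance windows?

Intervals are 2, 5, 8, 11, 14 days — an arithmetic progression with common difference 3.
Next gap: 17 days. Thu Sep 20 2035 + 17 days = Sun Oct 7 2035.
Next gap: 20 days. Sun Oct 7 2035 + 20 days = Sat Oct 27 2035.

Sun Oct 7 2035, Sat Oct 27 2035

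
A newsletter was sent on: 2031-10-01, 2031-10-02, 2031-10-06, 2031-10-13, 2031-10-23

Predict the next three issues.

2031-11-05, 2031-11-21, 2031-12-10

The spacing grows by 3 each time: 1, 4, 7, 10 days.
Next gap: 13 days. 2031-10-23 + 13 days = 2031-11-05.
Next gap: 16 days. 2031-11-05 + 16 days = 2031-11-21.
Next gap: 19 days. 2031-11-21 + 19 days = 2031-12-10.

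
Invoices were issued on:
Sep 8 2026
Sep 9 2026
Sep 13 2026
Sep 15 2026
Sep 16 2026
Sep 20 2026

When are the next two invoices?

Sep 22 2026, Sep 23 2026

The gap pattern 1, 4, 2, 1, 4 repeats every 3 events.
These are the Tuesdays, Wednesdays and Sundays of each week.
Next Tuesday: Sep 22 2026.
The following Wednesday is Sep 23 2026.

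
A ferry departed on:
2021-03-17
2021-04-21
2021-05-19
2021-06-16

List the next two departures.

2021-07-21, 2021-08-18

Gaps: 35, 28, 28 days — a mix of 28 and 35. Every date is a Wednesday.
Each is the 3rd Wednesday of its month.
3rd Wednesday of July 2021: 2021-07-21.
3rd Wednesday of August 2021: 2021-08-18.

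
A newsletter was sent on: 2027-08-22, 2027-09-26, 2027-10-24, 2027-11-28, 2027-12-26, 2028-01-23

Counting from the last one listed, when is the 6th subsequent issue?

All dates are Sundays, 35, 28, 35, 28, 28 days apart.
Specifically, the 4th Sunday of each month.
February 2028 — 4th Sunday is 2028-02-27.
4th Sunday of March 2028: 2028-03-26.
4th Sunday of April 2028: 2028-04-23.
May 2028 — 4th Sunday is 2028-05-28.
4th Sunday of June 2028: 2028-06-25.
4th Sunday of July 2028: 2028-07-23.

2028-07-23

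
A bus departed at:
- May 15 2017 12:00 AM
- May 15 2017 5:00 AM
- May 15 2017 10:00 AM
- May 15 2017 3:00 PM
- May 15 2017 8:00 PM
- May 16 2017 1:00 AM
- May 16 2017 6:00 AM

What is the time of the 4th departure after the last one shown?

Gaps: 5, 5, 5, 5, 5, 5 hours — each event is 5 hours after the previous one.
May 16 2017 6:00 AM + 5 h = May 16 2017 11:00 AM.
May 16 2017 11:00 AM + 5 h = May 16 2017 4:00 PM.
May 16 2017 4:00 PM + 5 h = May 16 2017 9:00 PM.
May 16 2017 9:00 PM + 5 h = May 17 2017 2:00 AM.

May 17 2017 2:00 AM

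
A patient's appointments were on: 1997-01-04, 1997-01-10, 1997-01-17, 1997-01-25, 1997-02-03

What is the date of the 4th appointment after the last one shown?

Intervals are 6, 7, 8, 9 days — an arithmetic progression with common difference 1.
Next gap: 10 days. 1997-02-03 + 10 days = 1997-02-13.
Next gap: 11 days. 1997-02-13 + 11 days = 1997-02-24.
Next gap: 12 days. 1997-02-24 + 12 days = 1997-03-08.
Next gap: 13 days. 1997-03-08 + 13 days = 1997-03-21.

1997-03-21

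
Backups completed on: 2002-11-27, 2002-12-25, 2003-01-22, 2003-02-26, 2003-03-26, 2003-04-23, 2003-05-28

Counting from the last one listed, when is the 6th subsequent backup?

2003-11-26

Gaps: 28, 28, 35, 28, 28, 35 days — a mix of 28 and 35. Every date is a Wednesday.
Each is the 4th Wednesday of its month.
4th Wednesday of June 2003: 2003-06-25.
July 2003 — 4th Wednesday is 2003-07-23.
August 2003 — 4th Wednesday is 2003-08-27.
September 2003 — 4th Wednesday is 2003-09-24.
October 2003 — 4th Wednesday is 2003-10-22.
4th Wednesday of November 2003: 2003-11-26.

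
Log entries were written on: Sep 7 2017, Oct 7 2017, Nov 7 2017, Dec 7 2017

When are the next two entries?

Jan 7 2018, Feb 7 2018

The day-of-month is always 7 (30, 31, 30 days between events).
So this recurs on the 7th of each month.
January 2018: Jan 7 2018.
Next: February 2018 → Feb 7 2018.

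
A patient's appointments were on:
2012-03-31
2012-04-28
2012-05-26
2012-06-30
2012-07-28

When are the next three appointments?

2012-08-25, 2012-09-29, 2012-10-27

Every date is a Saturday; gaps 28, 28, 35, 28 days.
Each is the last Saturday of its month (at least one falls on the 29th or later, ruling out '4th Saturday').
August 2012 ends with Saturday 2012-08-25.
September 2012 ends with Saturday 2012-09-29.
October 2012 ends with Saturday 2012-10-27.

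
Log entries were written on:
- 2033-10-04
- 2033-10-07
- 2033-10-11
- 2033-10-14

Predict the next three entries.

Gaps: 3, 4, 3 days — not constant, but cyclic with period 2.
The events fall on every Tuesday and Friday.
Next Tuesday: 2033-10-18.
The following Friday is 2033-10-21.
Next Tuesday: 2033-10-25.

2033-10-18, 2033-10-21, 2033-10-25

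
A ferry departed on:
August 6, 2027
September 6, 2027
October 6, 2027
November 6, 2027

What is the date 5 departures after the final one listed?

Each date is the 6th; the gaps (31, 30, 31) track the month lengths.
The rule is the 6th of each month.
December 2027: December 6, 2027.
Next: January 2028 → January 6, 2028.
February 2028: February 6, 2028.
March 2028: March 6, 2028.
April 2028: April 6, 2028.

April 6, 2028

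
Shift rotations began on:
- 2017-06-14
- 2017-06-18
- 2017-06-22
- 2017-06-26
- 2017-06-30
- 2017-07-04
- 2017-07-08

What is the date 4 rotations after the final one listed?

The spacing is 4, 4, 4, 4, 4, 4 days — always 4 days.
2017-07-08 + 4 days = 2017-07-12.
2017-07-12 + 4 days = 2017-07-16.
2017-07-16 + 4 days = 2017-07-20.
2017-07-20 + 4 days = 2017-07-24.

2017-07-24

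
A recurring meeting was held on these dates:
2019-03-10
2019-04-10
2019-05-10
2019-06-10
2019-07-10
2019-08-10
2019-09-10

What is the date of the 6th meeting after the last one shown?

The day-of-month is always 10 (31, 30, 31, 30, 31, 31 days between events).
So this recurs on the 10th of each month.
October 2019: 2019-10-10.
November 2019: 2019-11-10.
December 2019: 2019-12-10.
Next: January 2020 → 2020-01-10.
February 2020: 2020-02-10.
March 2020: 2020-03-10.

2020-03-10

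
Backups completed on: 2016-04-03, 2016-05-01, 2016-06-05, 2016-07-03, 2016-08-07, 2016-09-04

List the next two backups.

All dates are Sundays, 28, 35, 28, 35, 28 days apart.
Specifically, the 1st Sunday of each month.
1st Sunday of October 2016: 2016-10-02.
November 2016 — 1st Sunday is 2016-11-06.

2016-10-02, 2016-11-06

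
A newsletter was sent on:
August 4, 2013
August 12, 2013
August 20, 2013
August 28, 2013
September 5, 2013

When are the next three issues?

September 13, 2013; September 21, 2013; September 29, 2013

Every event comes 8 days after the last (8, 8, 8, 8).
September 5, 2013 + 8 days = September 13, 2013.
September 13, 2013 + 8 days = September 21, 2013.
September 21, 2013 + 8 days = September 29, 2013.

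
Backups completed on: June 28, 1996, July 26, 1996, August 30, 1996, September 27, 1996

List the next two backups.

These are Fridays with 28, 35, 28-day gaps.
Each is the final Friday of its month — August 30, 1996 is past the 28th, so '4th Friday' doesn't fit.
October 1996 ends with Friday October 25, 1996.
November 1996 ends with Friday November 29, 1996.

October 25, 1996; November 29, 1996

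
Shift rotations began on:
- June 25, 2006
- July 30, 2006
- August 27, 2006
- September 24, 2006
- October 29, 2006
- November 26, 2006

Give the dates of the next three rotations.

These are Sundays with 35, 28, 28, 35, 28-day gaps.
Each is the final Sunday of its month — July 30, 2006 is past the 28th, so '4th Sunday' doesn't fit.
Last Sunday of December 2006: December 31, 2006.
January 2007 ends with Sunday January 28, 2007.
February 2007 ends with Sunday February 25, 2007.

December 31, 2006; January 28, 2007; February 25, 2007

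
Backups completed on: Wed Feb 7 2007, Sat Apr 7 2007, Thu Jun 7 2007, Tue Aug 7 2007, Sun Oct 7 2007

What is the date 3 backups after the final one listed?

Mon Apr 7 2008

The day-of-month is always 7 (59, 61, 61, 61 days between events).
So this recurs on the 7th of every 2 months.
December 2007: Fri Dec 7 2007.
February 2008: Thu Feb 7 2008.
April 2008: Mon Apr 7 2008.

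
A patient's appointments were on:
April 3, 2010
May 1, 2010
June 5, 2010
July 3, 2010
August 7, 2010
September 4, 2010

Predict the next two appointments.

All dates are Saturdays, 28, 35, 28, 35, 28 days apart.
Specifically, the 1st Saturday of each month.
1st Saturday of October 2010: October 2, 2010.
November 2010 — 1st Saturday is November 6, 2010.

October 2, 2010; November 6, 2010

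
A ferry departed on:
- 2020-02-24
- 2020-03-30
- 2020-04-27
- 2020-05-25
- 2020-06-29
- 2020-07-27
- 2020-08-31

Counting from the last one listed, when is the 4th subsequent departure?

Every date is a Monday; gaps 35, 28, 28, 35, 28, 35 days.
Each is the last Monday of its month (at least one falls on the 29th or later, ruling out '4th Monday').
Last Monday of September 2020: 2020-09-28.
October 2020 ends with Monday 2020-10-26.
November 2020 ends with Monday 2020-11-30.
Last Monday of December 2020: 2020-12-28.

2020-12-28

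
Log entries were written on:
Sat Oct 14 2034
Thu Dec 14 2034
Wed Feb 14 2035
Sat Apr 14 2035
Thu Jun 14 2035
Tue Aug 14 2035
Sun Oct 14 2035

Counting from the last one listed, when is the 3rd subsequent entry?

Mon Apr 14 2036

The day-of-month is always 14 (61, 62, 59, 61, 61, 61 days between events).
So this recurs on the 14th of every 2 months.
December 2035: Fri Dec 14 2035.
February 2036: Thu Feb 14 2036.
Next: April 2036 → Mon Apr 14 2036.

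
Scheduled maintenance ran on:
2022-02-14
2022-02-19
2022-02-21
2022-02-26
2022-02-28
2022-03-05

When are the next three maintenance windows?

Every event lands on a Monday or Saturday (gaps cycle 5, 2, 5, 2, 5).
So the schedule is: every Monday and Saturday.
Next Monday: 2022-03-07.
The following Saturday is 2022-03-12.
Next Monday: 2022-03-14.

2022-03-07, 2022-03-12, 2022-03-14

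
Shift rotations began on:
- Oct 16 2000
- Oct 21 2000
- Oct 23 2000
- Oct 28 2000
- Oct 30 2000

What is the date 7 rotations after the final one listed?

Nov 25 2000

Every event lands on a Monday or Saturday (gaps cycle 5, 2, 5, 2).
So the schedule is: every Monday and Saturday.
Next Saturday: Nov 4 2000.
Next Monday: Nov 6 2000.
Next Saturday: Nov 11 2000.
Next Monday: Nov 13 2000.
Next Saturday: Nov 18 2000.
The following Monday is Nov 20 2000.
The following Saturday is Nov 25 2000.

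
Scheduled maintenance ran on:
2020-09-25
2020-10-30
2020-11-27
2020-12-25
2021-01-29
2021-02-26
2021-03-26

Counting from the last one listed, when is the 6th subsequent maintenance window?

2021-09-24

These are Fridays with 35, 28, 28, 35, 28, 28-day gaps.
Each is the final Friday of its month — 2020-10-30 is past the 28th, so '4th Friday' doesn't fit.
April 2021 ends with Friday 2021-04-30.
May 2021 ends with Friday 2021-05-28.
June 2021 ends with Friday 2021-06-25.
Last Friday of July 2021: 2021-07-30.
August 2021 ends with Friday 2021-08-27.
September 2021 ends with Friday 2021-09-24.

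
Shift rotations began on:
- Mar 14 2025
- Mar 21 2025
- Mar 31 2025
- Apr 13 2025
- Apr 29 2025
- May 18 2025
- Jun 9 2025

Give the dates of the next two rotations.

Jul 4 2025, Aug 1 2025

Intervals are 7, 10, 13, 16, 19, 22 days — an arithmetic progression with common difference 3.
Next gap: 25 days. Jun 9 2025 + 25 days = Jul 4 2025.
Next gap: 28 days. Jul 4 2025 + 28 days = Aug 1 2025.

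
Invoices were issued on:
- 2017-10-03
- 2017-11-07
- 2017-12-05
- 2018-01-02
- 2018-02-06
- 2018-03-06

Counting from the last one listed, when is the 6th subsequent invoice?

2018-09-04

All dates are Tuesdays, 35, 28, 28, 35, 28 days apart.
Specifically, the 1st Tuesday of each month.
1st Tuesday of April 2018: 2018-04-03.
May 2018 — 1st Tuesday is 2018-05-01.
June 2018 — 1st Tuesday is 2018-06-05.
1st Tuesday of July 2018: 2018-07-03.
August 2018 — 1st Tuesday is 2018-08-07.
September 2018 — 1st Tuesday is 2018-09-04.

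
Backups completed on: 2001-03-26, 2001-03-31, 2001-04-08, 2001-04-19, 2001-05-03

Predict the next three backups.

Intervals are 5, 8, 11, 14 days — an arithmetic progression with common difference 3.
Next gap: 17 days. 2001-05-03 + 17 days = 2001-05-20.
Next gap: 20 days. 2001-05-20 + 20 days = 2001-06-09.
Next gap: 23 days. 2001-06-09 + 23 days = 2001-07-02.

2001-05-20, 2001-06-09, 2001-07-02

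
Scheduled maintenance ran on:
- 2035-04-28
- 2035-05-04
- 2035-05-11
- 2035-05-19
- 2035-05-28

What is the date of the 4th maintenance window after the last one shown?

2035-07-13

Gaps: 6, 7, 8, 9 days — each gap is 1 larger than the previous one.
Next gap: 10 days. 2035-05-28 + 10 days = 2035-06-07.
Next gap: 11 days. 2035-06-07 + 11 days = 2035-06-18.
Next gap: 12 days. 2035-06-18 + 12 days = 2035-06-30.
Next gap: 13 days. 2035-06-30 + 13 days = 2035-07-13.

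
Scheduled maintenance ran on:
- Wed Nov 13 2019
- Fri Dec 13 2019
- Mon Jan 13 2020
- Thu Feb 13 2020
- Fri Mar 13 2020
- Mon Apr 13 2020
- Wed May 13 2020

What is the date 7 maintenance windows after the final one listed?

The day-of-month is always 13 (30, 31, 31, 29, 31, 30 days between events).
So this recurs on the 13th of each month.
Next: June 2020 → Sat Jun 13 2020.
Next: July 2020 → Mon Jul 13 2020.
Next: August 2020 → Thu Aug 13 2020.
Next: September 2020 → Sun Sep 13 2020.
October 2020: Tue Oct 13 2020.
November 2020: Fri Nov 13 2020.
Next: December 2020 → Sun Dec 13 2020.

Sun Dec 13 2020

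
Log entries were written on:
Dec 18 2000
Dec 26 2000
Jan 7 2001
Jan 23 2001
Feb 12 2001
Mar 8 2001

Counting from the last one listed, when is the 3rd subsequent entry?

Intervals are 8, 12, 16, 20, 24 days — an arithmetic progression with common difference 4.
Next gap: 28 days. Mar 8 2001 + 28 days = Apr 5 2001.
Next gap: 32 days. Apr 5 2001 + 32 days = May 7 2001.
Next gap: 36 days. May 7 2001 + 36 days = Jun 12 2001.

Jun 12 2001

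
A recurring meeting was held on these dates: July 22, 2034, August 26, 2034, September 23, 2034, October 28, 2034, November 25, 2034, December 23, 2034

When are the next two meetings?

These are Saturdays at 28- or 35-day spacing (35, 28, 35, 28, 28).
The pattern: 4th Saturday of the month.
January 2035 — 4th Saturday is January 27, 2035.
4th Saturday of February 2035: February 24, 2035.

January 27, 2035; February 24, 2035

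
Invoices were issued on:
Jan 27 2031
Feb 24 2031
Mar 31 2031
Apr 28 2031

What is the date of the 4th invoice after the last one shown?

Aug 25 2031

All Mondays; the gaps (28, 35, 28) vary with month length.
This is the last Monday of each month.
May 2031 ends with Monday May 26 2031.
Last Monday of June 2031: Jun 30 2031.
July 2031 ends with Monday Jul 28 2031.
Last Monday of August 2031: Aug 25 2031.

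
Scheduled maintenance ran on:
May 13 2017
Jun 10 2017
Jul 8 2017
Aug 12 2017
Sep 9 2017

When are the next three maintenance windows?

These are Saturdays at 28- or 35-day spacing (28, 28, 35, 28).
The pattern: 2nd Saturday of the month.
2nd Saturday of October 2017: Oct 14 2017.
November 2017 — 2nd Saturday is Nov 11 2017.
2nd Saturday of December 2017: Dec 9 2017.

Oct 14 2017, Nov 11 2017, Dec 9 2017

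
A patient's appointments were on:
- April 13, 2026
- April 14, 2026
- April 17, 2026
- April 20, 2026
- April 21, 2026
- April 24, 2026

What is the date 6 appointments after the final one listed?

May 8, 2026

Gaps: 1, 3, 3, 1, 3 days — not constant, but cyclic with period 3.
The events fall on every Monday, Tuesday and Friday.
Next Monday: April 27, 2026.
Next Tuesday: April 28, 2026.
The following Friday is May 1, 2026.
The following Monday is May 4, 2026.
Next Tuesday: May 5, 2026.
Next Friday: May 8, 2026.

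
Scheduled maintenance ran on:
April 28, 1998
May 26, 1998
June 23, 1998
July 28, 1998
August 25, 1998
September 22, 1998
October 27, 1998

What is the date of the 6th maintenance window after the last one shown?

These are Tuesdays at 28- or 35-day spacing (28, 28, 35, 28, 28, 35).
The pattern: 4th Tuesday of the month.
4th Tuesday of November 1998: November 24, 1998.
4th Tuesday of December 1998: December 22, 1998.
January 1999 — 4th Tuesday is January 26, 1999.
4th Tuesday of February 1999: February 23, 1999.
4th Tuesday of March 1999: March 23, 1999.
April 1999 — 4th Tuesday is April 27, 1999.

April 27, 1999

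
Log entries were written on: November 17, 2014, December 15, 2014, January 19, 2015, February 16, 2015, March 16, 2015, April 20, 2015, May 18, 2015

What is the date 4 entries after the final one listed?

September 21, 2015

Gaps: 28, 35, 28, 28, 35, 28 days — a mix of 28 and 35. Every date is a Monday.
Each is the 3rd Monday of its month.
3rd Monday of June 2015: June 15, 2015.
3rd Monday of July 2015: July 20, 2015.
August 2015 — 3rd Monday is August 17, 2015.
September 2015 — 3rd Monday is September 21, 2015.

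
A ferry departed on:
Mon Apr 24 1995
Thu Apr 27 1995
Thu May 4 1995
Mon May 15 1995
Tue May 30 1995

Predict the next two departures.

Intervals are 3, 7, 11, 15 days — an arithmetic progression with common difference 4.
Next gap: 19 days. Tue May 30 1995 + 19 days = Sun Jun 18 1995.
Next gap: 23 days. Sun Jun 18 1995 + 23 days = Tue Jul 11 1995.

Sun Jun 18 1995, Tue Jul 11 1995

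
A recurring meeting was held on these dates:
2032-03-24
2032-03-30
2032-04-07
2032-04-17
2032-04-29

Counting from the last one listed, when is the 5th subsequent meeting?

Gaps: 6, 8, 10, 12 days — each gap is 2 larger than the previous one.
Next gap: 14 days. 2032-04-29 + 14 days = 2032-05-13.
Next gap: 16 days. 2032-05-13 + 16 days = 2032-05-29.
Next gap: 18 days. 2032-05-29 + 18 days = 2032-06-16.
Next gap: 20 days. 2032-06-16 + 20 days = 2032-07-06.
Next gap: 22 days. 2032-07-06 + 22 days = 2032-07-28.

2032-07-28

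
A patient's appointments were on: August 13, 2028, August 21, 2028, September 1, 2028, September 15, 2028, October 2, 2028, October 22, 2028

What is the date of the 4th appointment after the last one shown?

February 9, 2029

Gaps: 8, 11, 14, 17, 20 days — each gap is 3 larger than the previous one.
Next gap: 23 days. October 22, 2028 + 23 days = November 14, 2028.
Next gap: 26 days. November 14, 2028 + 26 days = December 10, 2028.
Next gap: 29 days. December 10, 2028 + 29 days = January 8, 2029.
Next gap: 32 days. January 8, 2029 + 32 days = February 9, 2029.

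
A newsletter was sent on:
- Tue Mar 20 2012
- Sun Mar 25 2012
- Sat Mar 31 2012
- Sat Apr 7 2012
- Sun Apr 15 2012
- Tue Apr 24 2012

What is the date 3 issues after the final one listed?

Sun May 27 2012

The spacing grows by 1 each time: 5, 6, 7, 8, 9 days.
Next gap: 10 days. Tue Apr 24 2012 + 10 days = Fri May 4 2012.
Next gap: 11 days. Fri May 4 2012 + 11 days = Tue May 15 2012.
Next gap: 12 days. Tue May 15 2012 + 12 days = Sun May 27 2012.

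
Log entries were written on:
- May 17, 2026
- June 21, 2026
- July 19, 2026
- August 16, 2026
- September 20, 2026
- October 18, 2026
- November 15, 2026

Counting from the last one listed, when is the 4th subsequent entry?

March 21, 2027

Gaps: 35, 28, 28, 35, 28, 28 days — a mix of 28 and 35. Every date is a Sunday.
Each is the 3rd Sunday of its month.
3rd Sunday of December 2026: December 20, 2026.
3rd Sunday of January 2027: January 17, 2027.
3rd Sunday of February 2027: February 21, 2027.
3rd Sunday of March 2027: March 21, 2027.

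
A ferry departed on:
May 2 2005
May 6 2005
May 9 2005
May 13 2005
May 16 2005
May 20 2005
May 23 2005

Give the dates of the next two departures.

May 27 2005, May 30 2005

The gap pattern 4, 3, 4, 3, 4, 3 repeats every 2 events.
These are the Mondays and Fridays of each week.
The following Friday is May 27 2005.
The following Monday is May 30 2005.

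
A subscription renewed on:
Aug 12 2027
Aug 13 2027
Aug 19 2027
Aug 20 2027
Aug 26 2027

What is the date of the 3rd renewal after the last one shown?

Sep 3 2027

Every event lands on a Thursday or Friday (gaps cycle 1, 6, 1, 6).
So the schedule is: every Thursday and Friday.
The following Friday is Aug 27 2027.
The following Thursday is Sep 2 2027.
The following Friday is Sep 3 2027.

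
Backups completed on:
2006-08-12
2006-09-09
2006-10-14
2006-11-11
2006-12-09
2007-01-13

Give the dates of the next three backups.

Gaps: 28, 35, 28, 28, 35 days — a mix of 28 and 35. Every date is a Saturday.
Each is the 2nd Saturday of its month.
2nd Saturday of February 2007: 2007-02-10.
March 2007 — 2nd Saturday is 2007-03-10.
2nd Saturday of April 2007: 2007-04-14.

2007-02-10, 2007-03-10, 2007-04-14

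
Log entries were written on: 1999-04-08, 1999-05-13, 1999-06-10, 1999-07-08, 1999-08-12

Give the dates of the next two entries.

These are Thursdays at 28- or 35-day spacing (35, 28, 28, 35).
The pattern: 2nd Thursday of the month.
September 1999 — 2nd Thursday is 1999-09-09.
October 1999 — 2nd Thursday is 1999-10-14.

1999-09-09, 1999-10-14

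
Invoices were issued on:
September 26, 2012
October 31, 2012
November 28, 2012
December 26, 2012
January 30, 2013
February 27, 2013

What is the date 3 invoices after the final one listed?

These are Wednesdays with 35, 28, 28, 35, 28-day gaps.
Each is the final Wednesday of its month — October 31, 2012 is past the 28th, so '4th Wednesday' doesn't fit.
Last Wednesday of March 2013: March 27, 2013.
April 2013 ends with Wednesday April 24, 2013.
Last Wednesday of May 2013: May 29, 2013.

May 29, 2013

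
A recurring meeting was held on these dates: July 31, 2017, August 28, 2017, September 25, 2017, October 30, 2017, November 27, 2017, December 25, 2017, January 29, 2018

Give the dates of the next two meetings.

February 26, 2018; March 26, 2018

All Mondays; the gaps (28, 28, 35, 28, 28, 35) vary with month length.
This is the last Monday of each month.
February 2018 ends with Monday February 26, 2018.
March 2018 ends with Monday March 26, 2018.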